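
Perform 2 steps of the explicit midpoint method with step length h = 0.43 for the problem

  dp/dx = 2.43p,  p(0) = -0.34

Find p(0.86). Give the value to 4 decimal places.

-2.2822

Midpoint: k1 = f(x_n, p_n); k2 = f(x_n + h/2, p_n + (h/2)·k1); p_{n+1} = p_n + h·k2.
x=0.000000, p=-0.340000:
  k1 = f(0.000000, -0.340000) = -0.826200
  k2 = f(0.215000, -0.517633) = -1.257848
  p ← -0.340000 + 0.43·(-1.257848) = -0.880875
x=0.430000, p=-0.880875:
  k1 = f(0.430000, -0.880875) = -2.140526
  k2 = f(0.645000, -1.341088) = -3.258843
  p ← -0.880875 + 0.43·(-3.258843) = -2.282177
p(0.86) ≈ -2.2822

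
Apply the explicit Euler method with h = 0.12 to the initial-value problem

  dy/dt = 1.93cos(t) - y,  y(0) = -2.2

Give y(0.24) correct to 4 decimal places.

Euler: y_{n+1} = y_n + h·f(t_n, y_n).
t=0.000000, y=-2.200000: f=4.130000 → y ← -2.200000 + 0.12·4.130000 = -1.704400
t=0.120000, y=-1.704400: f=3.620521 → y ← -1.704400 + 0.12·3.620521 = -1.269938
y(0.24) ≈ -1.2699

-1.2699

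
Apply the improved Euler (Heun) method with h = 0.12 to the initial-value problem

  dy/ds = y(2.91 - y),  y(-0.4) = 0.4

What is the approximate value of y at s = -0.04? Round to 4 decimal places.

Heun: k1 = f(s_n, y_n); k2 = f(s_n + h, y_n + h·k1); y_{n+1} = y_n + (h/2)·(k1 + k2).
s=-0.400000, y=0.400000:
  k1 = f(-0.400000, 0.400000) = 1.004000
  k2 = f(-0.280000, 0.520480) = 1.243697
  y ← 0.400000 + (0.12/2)·(1.004000 + 1.243697) = 0.534862
s=-0.280000, y=0.534862:
  k1 = f(-0.280000, 0.534862) = 1.270371
  k2 = f(-0.160000, 0.687306) = 1.527671
  y ← 0.534862 + (0.12/2)·(1.270371 + 1.527671) = 0.702744
s=-0.160000, y=0.702744:
  k1 = f(-0.160000, 0.702744) = 1.551136
  k2 = f(-0.040000, 0.888881) = 1.796534
  y ← 0.702744 + (0.12/2)·(1.551136 + 1.796534) = 0.903605
y(-0.04) ≈ 0.9036

0.9036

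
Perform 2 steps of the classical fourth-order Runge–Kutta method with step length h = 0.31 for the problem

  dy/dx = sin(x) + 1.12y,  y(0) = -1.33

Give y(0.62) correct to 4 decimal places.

RK4: k1 = f(x_n, y_n); k2 = f(x_n + h/2, y_n + (h/2)·k1); k3 = f(x_n + h/2, y_n + (h/2)·k2); k4 = f(x_n + h, y_n + h·k3); y_{n+1} = y_n + (h/6)·(k1 + 2k2 + 2k3 + k4).
x=0.000000, y=-1.330000:
  k1 = f(0.000000, -1.330000) = -1.489600
  k2 = f(0.155000, -1.560888) = -1.593814
  k3 = f(0.155000, -1.577041) = -1.611906
  k4 = f(0.310000, -1.829691) = -1.744195
  y ← -1.330000 + (0.31/6)·(k1 + 2k2 + 2k3 + k4) = -1.828337
x=0.310000, y=-1.828337:
  k1 = f(0.310000, -1.828337) = -1.742679
  k2 = f(0.465000, -2.098452) = -1.901844
  k3 = f(0.465000, -2.123123) = -1.929475
  k4 = f(0.620000, -2.426474) = -2.136616
  y ← -1.828337 + (0.31/6)·(k1 + 2k2 + 2k3 + k4) = -2.424670
y(0.62) ≈ -2.4247

-2.4247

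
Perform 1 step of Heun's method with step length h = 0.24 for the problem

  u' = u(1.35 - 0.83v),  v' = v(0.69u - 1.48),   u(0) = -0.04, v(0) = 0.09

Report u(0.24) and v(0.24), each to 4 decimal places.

Heun on (u,v): k1 = f(x_n, state_n); k2 = f(x_n + h, state_n + h·k1); state_{n+1} = state_n + (h/2)·(k1 + k2).
0.000000: (-0.040000, 0.090000)
  k1 = (-0.051012, -0.135684)
  predictor → (-0.052243, 0.057436)
  k2 = (-0.068037, -0.087075)
  → (-0.054286, 0.063269)
(u(0.24), v(0.24)) ≈ (-0.0543, 0.0633)

-0.0543, 0.0633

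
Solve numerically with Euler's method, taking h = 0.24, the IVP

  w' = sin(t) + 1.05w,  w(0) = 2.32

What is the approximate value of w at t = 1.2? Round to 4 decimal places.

Euler: w_{n+1} = w_n + h·f(t_n, w_n).
t=0.000000, w=2.320000: f=2.436000 → w ← 2.320000 + 0.24·2.436000 = 2.904640
t=0.240000, w=2.904640: f=3.287575 → w ← 2.904640 + 0.24·3.287575 = 3.693658
t=0.480000, w=3.693658: f=4.340120 → w ← 3.693658 + 0.24·4.340120 = 4.735287
t=0.720000, w=4.735287: f=5.631436 → w ← 4.735287 + 0.24·5.631436 = 6.086831
t=0.960000, w=6.086831: f=7.210364 → w ← 6.086831 + 0.24·7.210364 = 7.817319
w(1.2) ≈ 7.8173

7.8173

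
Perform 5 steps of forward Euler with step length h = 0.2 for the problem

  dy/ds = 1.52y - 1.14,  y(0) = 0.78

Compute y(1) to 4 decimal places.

0.8631

Euler: y_{n+1} = y_n + h·f(s_n, y_n).
s=0.000000, y=0.780000: f=0.045600 → y ← 0.780000 + 0.2·0.045600 = 0.789120
s=0.200000, y=0.789120: f=0.059462 → y ← 0.789120 + 0.2·0.059462 = 0.801012
s=0.400000, y=0.801012: f=0.077539 → y ← 0.801012 + 0.2·0.077539 = 0.816520
s=0.600000, y=0.816520: f=0.101111 → y ← 0.816520 + 0.2·0.101111 = 0.836742
s=0.800000, y=0.836742: f=0.131849 → y ← 0.836742 + 0.2·0.131849 = 0.863112
y(1) ≈ 0.8631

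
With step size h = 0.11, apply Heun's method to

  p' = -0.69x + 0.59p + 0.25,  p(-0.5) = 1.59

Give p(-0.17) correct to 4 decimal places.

Heun: k1 = f(x_n, p_n); k2 = f(x_n + h, p_n + h·k1); p_{n+1} = p_n + (h/2)·(k1 + k2).
x=-0.500000, p=1.590000:
  k1 = f(-0.500000, 1.590000) = 1.533100
  k2 = f(-0.390000, 1.758641) = 1.556698
  p ← 1.590000 + (0.11/2)·(1.533100 + 1.556698) = 1.759939
x=-0.390000, p=1.759939:
  k1 = f(-0.390000, 1.759939) = 1.557464
  k2 = f(-0.280000, 1.931260) = 1.582643
  p ← 1.759939 + (0.11/2)·(1.557464 + 1.582643) = 1.932645
x=-0.280000, p=1.932645:
  k1 = f(-0.280000, 1.932645) = 1.583460
  k2 = f(-0.170000, 2.106825) = 1.610327
  p ← 1.932645 + (0.11/2)·(1.583460 + 1.610327) = 2.108303
p(-0.17) ≈ 2.1083

2.1083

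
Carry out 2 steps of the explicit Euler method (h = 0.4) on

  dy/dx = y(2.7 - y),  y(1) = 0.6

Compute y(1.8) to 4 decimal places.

Euler: y_{n+1} = y_n + h·f(x_n, y_n).
x=1.000000, y=0.600000: f=1.260000 → y ← 0.600000 + 0.4·1.260000 = 1.104000
x=1.400000, y=1.104000: f=1.761984 → y ← 1.104000 + 0.4·1.761984 = 1.808794
y(1.8) ≈ 1.8088

1.8088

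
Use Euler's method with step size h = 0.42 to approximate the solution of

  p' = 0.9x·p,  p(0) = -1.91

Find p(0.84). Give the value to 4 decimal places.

Euler: p_{n+1} = p_n + h·f(x_n, p_n).
x=0.000000, p=-1.910000: f=0.000000 → p ← -1.910000 + 0.42·0.000000 = -1.910000
x=0.420000, p=-1.910000: f=-0.721980 → p ← -1.910000 + 0.42·(-0.721980) = -2.213232
p(0.84) ≈ -2.2132

-2.2132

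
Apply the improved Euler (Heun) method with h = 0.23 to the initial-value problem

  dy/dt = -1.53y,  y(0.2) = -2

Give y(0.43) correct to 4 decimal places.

-1.4200

Heun: k1 = f(t_n, y_n); k2 = f(t_n + h, y_n + h·k1); y_{n+1} = y_n + (h/2)·(k1 + k2).
t=0.200000, y=-2.000000:
  k1 = f(0.200000, -2.000000) = 3.060000
  k2 = f(0.430000, -1.296200) = 1.983186
  y ← -2.000000 + (0.23/2)·(3.060000 + 1.983186) = -1.420034
y(0.43) ≈ -1.4200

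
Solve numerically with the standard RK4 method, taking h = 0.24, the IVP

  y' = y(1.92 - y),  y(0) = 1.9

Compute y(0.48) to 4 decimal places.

1.9120

RK4: k1 = f(x_n, y_n); k2 = f(x_n + h/2, y_n + (h/2)·k1); k3 = f(x_n + h/2, y_n + (h/2)·k2); k4 = f(x_n + h, y_n + h·k3); y_{n+1} = y_n + (h/6)·(k1 + 2k2 + 2k3 + k4).
x=0.000000, y=1.900000:
  k1 = f(0.000000, 1.900000) = 0.038000
  k2 = f(0.120000, 1.904560) = 0.029406
  k3 = f(0.120000, 1.903529) = 0.031353
  k4 = f(0.240000, 1.907525) = 0.023797
  y ← 1.900000 + (0.24/6)·(k1 + 2k2 + 2k3 + k4) = 1.907333
x=0.240000, y=1.907333:
  k1 = f(0.240000, 1.907333) = 0.024161
  k2 = f(0.360000, 1.910232) = 0.018659
  k3 = f(0.360000, 1.909572) = 0.019913
  k4 = f(0.480000, 1.912112) = 0.015083
  y ← 1.907333 + (0.24/6)·(k1 + 2k2 + 2k3 + k4) = 1.911988
y(0.48) ≈ 1.9120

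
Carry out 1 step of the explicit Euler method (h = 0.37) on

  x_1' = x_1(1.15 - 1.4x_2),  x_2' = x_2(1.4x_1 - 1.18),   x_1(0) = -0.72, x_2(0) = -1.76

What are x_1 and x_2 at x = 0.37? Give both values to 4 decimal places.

Euler on (x_1,x_2): x_1_{n+1} = x_1_n + h·x_1', x_2_{n+1} = x_2_n + h·x_2'.
0.000000: (-0.720000, -1.760000); f=(-2.602080, 3.850880) → (-1.682770, -0.335174)
(x_1(0.37), x_2(0.37)) ≈ (-1.6828, -0.3352)

-1.6828, -0.3352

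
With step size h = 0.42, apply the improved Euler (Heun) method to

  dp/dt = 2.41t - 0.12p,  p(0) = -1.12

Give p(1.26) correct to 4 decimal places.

0.8668

Heun: k1 = f(t_n, p_n); k2 = f(t_n + h, p_n + h·k1); p_{n+1} = p_n + (h/2)·(k1 + k2).
t=0.000000, p=-1.120000:
  k1 = f(0.000000, -1.120000) = 0.134400
  k2 = f(0.420000, -1.063552) = 1.139826
  p ← -1.120000 + (0.42/2)·(0.134400 + 1.139826) = -0.852412
t=0.420000, p=-0.852412:
  k1 = f(0.420000, -0.852412) = 1.114489
  k2 = f(0.840000, -0.384327) = 2.070519
  p ← -0.852412 + (0.42/2)·(1.114489 + 2.070519) = -0.183561
t=0.840000, p=-0.183561:
  k1 = f(0.840000, -0.183561) = 2.046427
  k2 = f(1.260000, 0.675939) = 2.955487
  p ← -0.183561 + (0.42/2)·(2.046427 + 2.955487) = 0.866841
p(1.26) ≈ 0.8668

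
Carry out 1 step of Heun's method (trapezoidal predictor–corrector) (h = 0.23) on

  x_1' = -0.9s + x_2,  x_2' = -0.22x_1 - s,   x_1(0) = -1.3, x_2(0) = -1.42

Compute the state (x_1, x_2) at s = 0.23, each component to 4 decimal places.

-1.6428, -1.3724

Heun on (x_1,x_2): k1 = f(s_n, state_n); k2 = f(s_n + h, state_n + h·k1); state_{n+1} = state_n + (h/2)·(k1 + k2).
0.000000: (-1.300000, -1.420000)
  k1 = (-1.420000, 0.286000)
  predictor → (-1.626600, -1.354220)
  k2 = (-1.561220, 0.127852)
  → (-1.642840, -1.372407)
(x_1(0.23), x_2(0.23)) ≈ (-1.6428, -1.3724)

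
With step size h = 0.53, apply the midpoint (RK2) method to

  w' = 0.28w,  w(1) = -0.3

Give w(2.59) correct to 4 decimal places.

-0.4676

Midpoint: k1 = f(s_n, w_n); k2 = f(s_n + h/2, w_n + (h/2)·k1); w_{n+1} = w_n + h·k2.
s=1.000000, w=-0.300000:
  k1 = f(1.000000, -0.300000) = -0.084000
  k2 = f(1.265000, -0.322260) = -0.090233
  w ← -0.300000 + 0.53·(-0.090233) = -0.347823
s=1.530000, w=-0.347823:
  k1 = f(1.530000, -0.347823) = -0.097391
  k2 = f(1.795000, -0.373632) = -0.104617
  w ← -0.347823 + 0.53·(-0.104617) = -0.403270
s=2.060000, w=-0.403270:
  k1 = f(2.060000, -0.403270) = -0.112916
  k2 = f(2.325000, -0.433193) = -0.121294
  w ← -0.403270 + 0.53·(-0.121294) = -0.467556
w(2.59) ≈ -0.4676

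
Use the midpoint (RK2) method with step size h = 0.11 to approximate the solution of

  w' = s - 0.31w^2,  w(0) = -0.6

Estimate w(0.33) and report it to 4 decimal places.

Midpoint: k1 = f(s_n, w_n); k2 = f(s_n + h/2, w_n + (h/2)·k1); w_{n+1} = w_n + h·k2.
s=0.000000, w=-0.600000:
  k1 = f(0.000000, -0.600000) = -0.111600
  k2 = f(0.055000, -0.606138) = -0.058895
  w ← -0.600000 + 0.11·(-0.058895) = -0.606478
s=0.110000, w=-0.606478:
  k1 = f(0.110000, -0.606478) = -0.004023
  k2 = f(0.165000, -0.606700) = 0.050894
  w ← -0.606478 + 0.11·0.050894 = -0.600880
s=0.220000, w=-0.600880:
  k1 = f(0.220000, -0.600880) = 0.108072
  k2 = f(0.275000, -0.594936) = 0.165276
  w ← -0.600880 + 0.11·0.165276 = -0.582700
w(0.33) ≈ -0.5827

-0.5827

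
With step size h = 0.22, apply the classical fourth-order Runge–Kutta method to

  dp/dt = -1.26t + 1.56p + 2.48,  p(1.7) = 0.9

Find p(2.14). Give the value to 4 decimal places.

1.8462

RK4: k1 = f(t_n, p_n); k2 = f(t_n + h/2, p_n + (h/2)·k1); k3 = f(t_n + h/2, p_n + (h/2)·k2); k4 = f(t_n + h, p_n + h·k3); p_{n+1} = p_n + (h/6)·(k1 + 2k2 + 2k3 + k4).
t=1.700000, p=0.900000:
  k1 = f(1.700000, 0.900000) = 1.742000
  k2 = f(1.810000, 1.091620) = 1.902327
  k3 = f(1.810000, 1.109256) = 1.929839
  k4 = f(1.920000, 1.324565) = 2.127121
  p ← 0.900000 + (0.22/6)·(k1 + 2k2 + 2k3 + k4) = 1.322893
t=1.920000, p=1.322893:
  k1 = f(1.920000, 1.322893) = 2.124514
  k2 = f(2.030000, 1.556590) = 2.350480
  k3 = f(2.030000, 1.581446) = 2.389256
  k4 = f(2.140000, 1.848530) = 2.667306
  p ← 1.322893 + (0.22/6)·(k1 + 2k2 + 2k3 + k4) = 1.846174
p(2.14) ≈ 1.8462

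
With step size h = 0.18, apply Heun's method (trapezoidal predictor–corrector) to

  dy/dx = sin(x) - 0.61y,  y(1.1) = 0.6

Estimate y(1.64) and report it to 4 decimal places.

Heun: k1 = f(x_n, y_n); k2 = f(x_n + h, y_n + h·k1); y_{n+1} = y_n + (h/2)·(k1 + k2).
x=1.100000, y=0.600000:
  k1 = f(1.100000, 0.600000) = 0.525207
  k2 = f(1.280000, 0.694537) = 0.534348
  y ← 0.600000 + (0.18/2)·(0.525207 + 0.534348) = 0.695360
x=1.280000, y=0.695360:
  k1 = f(1.280000, 0.695360) = 0.533846
  k2 = f(1.460000, 0.791452) = 0.511082
  y ← 0.695360 + (0.18/2)·(0.533846 + 0.511082) = 0.789404
x=1.460000, y=0.789404:
  k1 = f(1.460000, 0.789404) = 0.512332
  k2 = f(1.640000, 0.881623) = 0.459816
  y ← 0.789404 + (0.18/2)·(0.512332 + 0.459816) = 0.876897
y(1.64) ≈ 0.8769

0.8769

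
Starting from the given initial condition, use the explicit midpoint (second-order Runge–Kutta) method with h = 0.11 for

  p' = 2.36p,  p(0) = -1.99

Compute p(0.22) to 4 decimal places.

-3.3285

Midpoint: k1 = f(t_n, p_n); k2 = f(t_n + h/2, p_n + (h/2)·k1); p_{n+1} = p_n + h·k2.
t=0.000000, p=-1.990000:
  k1 = f(0.000000, -1.990000) = -4.696400
  k2 = f(0.055000, -2.248302) = -5.305993
  p ← -1.990000 + 0.11·(-5.305993) = -2.573659
t=0.110000, p=-2.573659:
  k1 = f(0.110000, -2.573659) = -6.073836
  k2 = f(0.165000, -2.907720) = -6.862220
  p ← -2.573659 + 0.11·(-6.862220) = -3.328503
p(0.22) ≈ -3.3285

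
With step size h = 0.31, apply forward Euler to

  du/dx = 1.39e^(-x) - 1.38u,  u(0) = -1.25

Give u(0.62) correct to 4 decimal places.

Euler: u_{n+1} = u_n + h·f(x_n, u_n).
x=0.000000, u=-1.250000: f=3.115000 → u ← -1.250000 + 0.31·3.115000 = -0.284350
x=0.310000, u=-0.284350: f=1.411894 → u ← -0.284350 + 0.31·1.411894 = 0.153337
u(0.62) ≈ 0.1533

0.1533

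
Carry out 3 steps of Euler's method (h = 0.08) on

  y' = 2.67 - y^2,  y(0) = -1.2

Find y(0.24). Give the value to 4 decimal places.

-0.8491

Euler: y_{n+1} = y_n + h·f(x_n, y_n).
x=0.000000, y=-1.200000: f=1.230000 → y ← -1.200000 + 0.08·1.230000 = -1.101600
x=0.080000, y=-1.101600: f=1.456477 → y ← -1.101600 + 0.08·1.456477 = -0.985082
x=0.160000, y=-0.985082: f=1.699614 → y ← -0.985082 + 0.08·1.699614 = -0.849113
y(0.24) ≈ -0.8491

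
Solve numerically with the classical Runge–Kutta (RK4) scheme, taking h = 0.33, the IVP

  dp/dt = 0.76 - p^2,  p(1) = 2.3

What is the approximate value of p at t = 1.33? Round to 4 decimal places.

1.4640

RK4: k1 = f(t_n, p_n); k2 = f(t_n + h/2, p_n + (h/2)·k1); k3 = f(t_n + h/2, p_n + (h/2)·k2); k4 = f(t_n + h, p_n + h·k3); p_{n+1} = p_n + (h/6)·(k1 + 2k2 + 2k3 + k4).
t=1.000000, p=2.300000:
  k1 = f(1.000000, 2.300000) = -4.530000
  k2 = f(1.165000, 1.552550) = -1.650412
  k3 = f(1.165000, 2.027682) = -3.351495
  k4 = f(1.330000, 1.194007) = -0.665652
  p ← 2.300000 + (0.33/6)·(k1 + 2k2 + 2k3 + k4) = 1.464029
p(1.33) ≈ 1.4640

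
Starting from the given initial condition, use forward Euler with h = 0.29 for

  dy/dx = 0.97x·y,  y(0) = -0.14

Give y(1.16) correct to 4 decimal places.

Euler: y_{n+1} = y_n + h·f(x_n, y_n).
x=0.000000, y=-0.140000: f=0.000000 → y ← -0.140000 + 0.29·0.000000 = -0.140000
x=0.290000, y=-0.140000: f=-0.039382 → y ← -0.140000 + 0.29·(-0.039382) = -0.151421
x=0.580000, y=-0.151421: f=-0.085189 → y ← -0.151421 + 0.29·(-0.085189) = -0.176126
x=0.870000, y=-0.176126: f=-0.148632 → y ← -0.176126 + 0.29·(-0.148632) = -0.219229
y(1.16) ≈ -0.2192

-0.2192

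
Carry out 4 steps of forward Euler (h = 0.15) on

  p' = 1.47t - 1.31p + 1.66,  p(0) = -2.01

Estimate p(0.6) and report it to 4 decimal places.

0.0749

Euler: p_{n+1} = p_n + h·f(t_n, p_n).
t=0.000000, p=-2.010000: f=4.293100 → p ← -2.010000 + 0.15·4.293100 = -1.366035
t=0.150000, p=-1.366035: f=3.670006 → p ← -1.366035 + 0.15·3.670006 = -0.815534
t=0.300000, p=-0.815534: f=3.169350 → p ← -0.815534 + 0.15·3.169350 = -0.340132
t=0.450000, p=-0.340132: f=2.767072 → p ← -0.340132 + 0.15·2.767072 = 0.074929
p(0.6) ≈ 0.0749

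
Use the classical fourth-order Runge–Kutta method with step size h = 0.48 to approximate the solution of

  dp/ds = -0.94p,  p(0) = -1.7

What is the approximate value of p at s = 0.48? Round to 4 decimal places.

RK4: k1 = f(s_n, p_n); k2 = f(s_n + h/2, p_n + (h/2)·k1); k3 = f(s_n + h/2, p_n + (h/2)·k2); k4 = f(s_n + h, p_n + h·k3); p_{n+1} = p_n + (h/6)·(k1 + 2k2 + 2k3 + k4).
s=0.000000, p=-1.700000:
  k1 = f(0.000000, -1.700000) = 1.598000
  k2 = f(0.240000, -1.316480) = 1.237491
  k3 = f(0.240000, -1.403002) = 1.318822
  k4 = f(0.480000, -1.066965) = 1.002948
  p ← -1.700000 + (0.48/6)·(k1 + 2k2 + 2k3 + k4) = -1.082914
p(0.48) ≈ -1.0829

-1.0829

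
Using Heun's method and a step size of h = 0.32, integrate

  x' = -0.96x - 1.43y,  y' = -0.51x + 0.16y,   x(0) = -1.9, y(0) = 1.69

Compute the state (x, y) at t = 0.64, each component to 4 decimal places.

Heun on (x,y): k1 = f(t_n, state_n); k2 = f(t_n + h, state_n + h·k1); state_{n+1} = state_n + (h/2)·(k1 + k2).
0.000000: (-1.900000, 1.690000)
  k1 = (-0.592700, 1.239400)
  predictor → (-2.089664, 2.086608)
  k2 = (-0.977772, 1.399586)
  → (-2.151276, 2.112238)
0.320000: (-2.151276, 2.112238)
  k1 = (-0.955275, 1.435109)
  predictor → (-2.456964, 2.571472)
  k2 = (-1.318521, 1.664487)
  → (-2.515083, 2.608173)
(x(0.64), y(0.64)) ≈ (-2.5151, 2.6082)

-2.5151, 2.6082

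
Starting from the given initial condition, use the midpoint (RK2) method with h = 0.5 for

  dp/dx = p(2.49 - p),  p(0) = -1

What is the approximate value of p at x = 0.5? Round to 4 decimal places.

Midpoint: k1 = f(x_n, p_n); k2 = f(x_n + h/2, p_n + (h/2)·k1); p_{n+1} = p_n + h·k2.
x=0.000000, p=-1.000000:
  k1 = f(0.000000, -1.000000) = -3.490000
  k2 = f(0.250000, -1.872500) = -8.168781
  p ← -1.000000 + 0.5·(-8.168781) = -5.084391
p(0.5) ≈ -5.0844

-5.0844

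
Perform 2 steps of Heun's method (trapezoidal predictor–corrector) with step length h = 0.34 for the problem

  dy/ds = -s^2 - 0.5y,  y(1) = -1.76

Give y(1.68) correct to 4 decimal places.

Heun: k1 = f(s_n, y_n); k2 = f(s_n + h, y_n + h·k1); y_{n+1} = y_n + (h/2)·(k1 + k2).
s=1.000000, y=-1.760000:
  k1 = f(1.000000, -1.760000) = -0.120000
  k2 = f(1.340000, -1.800800) = -0.895200
  y ← -1.760000 + (0.34/2)·(-0.120000 + (-0.895200)) = -1.932584
s=1.340000, y=-1.932584:
  k1 = f(1.340000, -1.932584) = -0.829308
  k2 = f(1.680000, -2.214549) = -1.715126
  y ← -1.932584 + (0.34/2)·(-0.829308 + (-1.715126)) = -2.365138
y(1.68) ≈ -2.3651

-2.3651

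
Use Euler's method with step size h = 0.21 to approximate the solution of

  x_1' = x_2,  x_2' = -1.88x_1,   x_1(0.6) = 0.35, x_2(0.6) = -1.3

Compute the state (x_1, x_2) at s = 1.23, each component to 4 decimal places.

Euler on (x_1,x_2): x_1_{n+1} = x_1_n + h·x_1', x_2_{n+1} = x_2_n + h·x_2'.
0.600000: (0.350000, -1.300000); f=(-1.300000, -0.658000) → (0.077000, -1.438180)
0.810000: (0.077000, -1.438180); f=(-1.438180, -0.144760) → (-0.225018, -1.468580)
1.020000: (-0.225018, -1.468580); f=(-1.468580, 0.423033) → (-0.533420, -1.379743)
(x_1(1.23), x_2(1.23)) ≈ (-0.5334, -1.3797)

-0.5334, -1.3797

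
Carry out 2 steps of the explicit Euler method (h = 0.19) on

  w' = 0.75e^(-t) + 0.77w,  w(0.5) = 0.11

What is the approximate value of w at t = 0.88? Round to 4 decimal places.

0.3151

Euler: w_{n+1} = w_n + h·f(t_n, w_n).
t=0.500000, w=0.110000: f=0.539598 → w ← 0.110000 + 0.19·0.539598 = 0.212524
t=0.690000, w=0.212524: f=0.539825 → w ← 0.212524 + 0.19·0.539825 = 0.315090
w(0.88) ≈ 0.3151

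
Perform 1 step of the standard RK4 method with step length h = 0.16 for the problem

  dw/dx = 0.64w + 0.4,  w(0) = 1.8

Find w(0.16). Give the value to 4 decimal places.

2.0615

RK4: k1 = f(x_n, w_n); k2 = f(x_n + h/2, w_n + (h/2)·k1); k3 = f(x_n + h/2, w_n + (h/2)·k2); k4 = f(x_n + h, w_n + h·k3); w_{n+1} = w_n + (h/6)·(k1 + 2k2 + 2k3 + k4).
x=0.000000, w=1.800000:
  k1 = f(0.000000, 1.800000) = 1.552000
  k2 = f(0.080000, 1.924160) = 1.631462
  k3 = f(0.080000, 1.930517) = 1.635531
  k4 = f(0.160000, 2.061685) = 1.719478
  w ← 1.800000 + (0.16/6)·(k1 + 2k2 + 2k3 + k4) = 2.061479
w(0.16) ≈ 2.0615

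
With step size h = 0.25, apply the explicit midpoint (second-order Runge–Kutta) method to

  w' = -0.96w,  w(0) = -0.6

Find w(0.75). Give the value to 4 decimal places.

-0.2945

Midpoint: k1 = f(x_n, w_n); k2 = f(x_n + h/2, w_n + (h/2)·k1); w_{n+1} = w_n + h·k2.
x=0.000000, w=-0.600000:
  k1 = f(0.000000, -0.600000) = 0.576000
  k2 = f(0.125000, -0.528000) = 0.506880
  w ← -0.600000 + 0.25·0.506880 = -0.473280
x=0.250000, w=-0.473280:
  k1 = f(0.250000, -0.473280) = 0.454349
  k2 = f(0.375000, -0.416486) = 0.399827
  w ← -0.473280 + 0.25·0.399827 = -0.373323
x=0.500000, w=-0.373323:
  k1 = f(0.500000, -0.373323) = 0.358390
  k2 = f(0.625000, -0.328524) = 0.315383
  w ← -0.373323 + 0.25·0.315383 = -0.294477
w(0.75) ≈ -0.2945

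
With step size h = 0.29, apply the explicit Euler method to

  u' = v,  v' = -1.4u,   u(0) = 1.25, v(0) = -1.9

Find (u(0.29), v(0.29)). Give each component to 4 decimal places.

Euler on (u,v): u_{n+1} = u_n + h·u', v_{n+1} = v_n + h·v'.
0.000000: (1.250000, -1.900000); f=(-1.900000, -1.750000) → (0.699000, -2.407500)
(u(0.29), v(0.29)) ≈ (0.6990, -2.4075)

0.6990, -2.4075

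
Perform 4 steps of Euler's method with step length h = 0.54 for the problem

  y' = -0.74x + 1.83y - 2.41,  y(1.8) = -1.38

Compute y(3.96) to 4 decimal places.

-53.8287

Euler: y_{n+1} = y_n + h·f(x_n, y_n).
x=1.800000, y=-1.380000: f=-6.267400 → y ← -1.380000 + 0.54·(-6.267400) = -4.764396
x=2.340000, y=-4.764396: f=-12.860445 → y ← -4.764396 + 0.54·(-12.860445) = -11.709036
x=2.880000, y=-11.709036: f=-25.968736 → y ← -11.709036 + 0.54·(-25.968736) = -25.732154
x=3.420000, y=-25.732154: f=-52.030641 → y ← -25.732154 + 0.54·(-52.030641) = -53.828700
y(3.96) ≈ -53.8287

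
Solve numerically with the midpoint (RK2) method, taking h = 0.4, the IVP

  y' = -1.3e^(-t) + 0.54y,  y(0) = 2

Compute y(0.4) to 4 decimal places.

Midpoint: k1 = f(t_n, y_n); k2 = f(t_n + h/2, y_n + (h/2)·k1); y_{n+1} = y_n + h·k2.
t=0.000000, y=2.000000:
  k1 = f(0.000000, 2.000000) = -0.220000
  k2 = f(0.200000, 1.956000) = -0.008110
  y ← 2.000000 + 0.4·(-0.008110) = 1.996756
y(0.4) ≈ 1.9968

1.9968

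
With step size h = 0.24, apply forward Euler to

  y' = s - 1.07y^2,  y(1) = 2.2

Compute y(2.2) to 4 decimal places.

Euler: y_{n+1} = y_n + h·f(s_n, y_n).
s=1.000000, y=2.200000: f=-4.178800 → y ← 2.200000 + 0.24·(-4.178800) = 1.197088
s=1.240000, y=1.197088: f=-0.293331 → y ← 1.197088 + 0.24·(-0.293331) = 1.126689
s=1.480000, y=1.126689: f=0.121713 → y ← 1.126689 + 0.24·0.121713 = 1.155900
s=1.720000, y=1.155900: f=0.290369 → y ← 1.155900 + 0.24·0.290369 = 1.225588
s=1.960000, y=1.225588: f=0.352789 → y ← 1.225588 + 0.24·0.352789 = 1.310258
y(2.2) ≈ 1.3103

1.3103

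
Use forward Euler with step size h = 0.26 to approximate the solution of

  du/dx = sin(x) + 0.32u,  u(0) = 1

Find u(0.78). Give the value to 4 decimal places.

1.4725

Euler: u_{n+1} = u_n + h·f(x_n, u_n).
x=0.000000, u=1.000000: f=0.320000 → u ← 1.000000 + 0.26·0.320000 = 1.083200
x=0.260000, u=1.083200: f=0.603705 → u ← 1.083200 + 0.26·0.603705 = 1.240163
x=0.520000, u=1.240163: f=0.893732 → u ← 1.240163 + 0.26·0.893732 = 1.472534
u(0.78) ≈ 1.4725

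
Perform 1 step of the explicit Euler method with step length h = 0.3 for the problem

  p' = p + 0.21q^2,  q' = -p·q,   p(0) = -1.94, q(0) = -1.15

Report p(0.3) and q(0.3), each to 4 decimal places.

Euler on (p,q): p_{n+1} = p_n + h·p', q_{n+1} = q_n + h·q'.
0.000000: (-1.940000, -1.150000); f=(-1.662275, -2.231000) → (-2.438683, -1.819300)
(p(0.3), q(0.3)) ≈ (-2.4387, -1.8193)

-2.4387, -1.8193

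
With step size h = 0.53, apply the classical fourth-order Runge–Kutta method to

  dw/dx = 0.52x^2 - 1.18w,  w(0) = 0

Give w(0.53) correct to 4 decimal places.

RK4: k1 = f(x_n, w_n); k2 = f(x_n + h/2, w_n + (h/2)·k1); k3 = f(x_n + h/2, w_n + (h/2)·k2); k4 = f(x_n + h, w_n + h·k3); w_{n+1} = w_n + (h/6)·(k1 + 2k2 + 2k3 + k4).
x=0.000000, w=0.000000:
  k1 = f(0.000000, 0.000000) = 0.000000
  k2 = f(0.265000, 0.000000) = 0.036517
  k3 = f(0.265000, 0.009677) = 0.025098
  k4 = f(0.530000, 0.013302) = 0.130372
  w ← 0.000000 + (0.53/6)·(k1 + 2k2 + 2k3 + k4) = 0.022402
w(0.53) ≈ 0.0224

0.0224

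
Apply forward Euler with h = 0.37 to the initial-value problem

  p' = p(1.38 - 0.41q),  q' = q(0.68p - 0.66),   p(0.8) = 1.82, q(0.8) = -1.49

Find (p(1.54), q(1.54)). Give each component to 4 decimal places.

Euler on (p,q): p_{n+1} = p_n + h·p', q_{n+1} = q_n + h·q'.
0.800000: (1.820000, -1.490000); f=(3.623438, -0.860624) → (3.160672, -1.808431)
1.170000: (3.160672, -1.808431); f=(6.705229, -2.693218) → (5.641607, -2.804922)
(p(1.54), q(1.54)) ≈ (5.6416, -2.8049)

5.6416, -2.8049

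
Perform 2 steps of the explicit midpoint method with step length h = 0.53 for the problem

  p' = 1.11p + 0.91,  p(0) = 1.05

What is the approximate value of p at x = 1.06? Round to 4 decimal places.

4.9810

Midpoint: k1 = f(x_n, p_n); k2 = f(x_n + h/2, p_n + (h/2)·k1); p_{n+1} = p_n + h·k2.
x=0.000000, p=1.050000:
  k1 = f(0.000000, 1.050000) = 2.075500
  k2 = f(0.265000, 1.600008) = 2.686008
  p ← 1.050000 + 0.53·2.686008 = 2.473584
x=0.530000, p=2.473584:
  k1 = f(0.530000, 2.473584) = 3.655679
  k2 = f(0.795000, 3.442339) = 4.730997
  p ← 2.473584 + 0.53·4.730997 = 4.981013
p(1.06) ≈ 4.9810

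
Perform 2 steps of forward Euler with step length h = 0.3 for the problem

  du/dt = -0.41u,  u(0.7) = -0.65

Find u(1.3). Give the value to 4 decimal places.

-0.4999

Euler: u_{n+1} = u_n + h·f(t_n, u_n).
t=0.700000, u=-0.650000: f=0.266500 → u ← -0.650000 + 0.3·0.266500 = -0.570050
t=1.000000, u=-0.570050: f=0.233720 → u ← -0.570050 + 0.3·0.233720 = -0.499934
u(1.3) ≈ -0.4999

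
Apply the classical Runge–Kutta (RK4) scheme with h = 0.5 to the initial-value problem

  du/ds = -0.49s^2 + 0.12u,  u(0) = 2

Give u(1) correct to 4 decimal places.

RK4: k1 = f(s_n, u_n); k2 = f(s_n + h/2, u_n + (h/2)·k1); k3 = f(s_n + h/2, u_n + (h/2)·k2); k4 = f(s_n + h, u_n + h·k3); u_{n+1} = u_n + (h/6)·(k1 + 2k2 + 2k3 + k4).
s=0.000000, u=2.000000:
  k1 = f(0.000000, 2.000000) = 0.240000
  k2 = f(0.250000, 2.060000) = 0.216575
  k3 = f(0.250000, 2.054144) = 0.215872
  k4 = f(0.500000, 2.107936) = 0.130452
  u ← 2.000000 + (0.5/6)·(k1 + 2k2 + 2k3 + k4) = 2.102946
s=0.500000, u=2.102946:
  k1 = f(0.500000, 2.102946) = 0.129853
  k2 = f(0.750000, 2.135409) = -0.019376
  k3 = f(0.750000, 2.098102) = -0.023853
  k4 = f(1.000000, 2.091019) = -0.239078
  u ← 2.102946 + (0.5/6)·(k1 + 2k2 + 2k3 + k4) = 2.086639
u(1) ≈ 2.0866

2.0866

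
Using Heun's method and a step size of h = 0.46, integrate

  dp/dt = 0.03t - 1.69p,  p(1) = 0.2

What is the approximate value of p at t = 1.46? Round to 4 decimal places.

0.1166

Heun: k1 = f(t_n, p_n); k2 = f(t_n + h, p_n + h·k1); p_{n+1} = p_n + (h/2)·(k1 + k2).
t=1.000000, p=0.200000:
  k1 = f(1.000000, 0.200000) = -0.308000
  k2 = f(1.460000, 0.058320) = -0.054761
  p ← 0.200000 + (0.46/2)·(-0.308000 + (-0.054761)) = 0.116565
p(1.46) ≈ 0.1166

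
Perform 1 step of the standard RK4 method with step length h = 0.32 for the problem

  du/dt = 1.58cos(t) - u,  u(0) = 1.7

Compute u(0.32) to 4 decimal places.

1.6592

RK4: k1 = f(t_n, u_n); k2 = f(t_n + h/2, u_n + (h/2)·k1); k3 = f(t_n + h/2, u_n + (h/2)·k2); k4 = f(t_n + h, u_n + h·k3); u_{n+1} = u_n + (h/6)·(k1 + 2k2 + 2k3 + k4).
t=0.000000, u=1.700000:
  k1 = f(0.000000, 1.700000) = -0.120000
  k2 = f(0.160000, 1.680800) = -0.120981
  k3 = f(0.160000, 1.680643) = -0.120824
  k4 = f(0.320000, 1.661336) = -0.161544
  u ← 1.700000 + (0.32/6)·(k1 + 2k2 + 2k3 + k4) = 1.659192
u(0.32) ≈ 1.6592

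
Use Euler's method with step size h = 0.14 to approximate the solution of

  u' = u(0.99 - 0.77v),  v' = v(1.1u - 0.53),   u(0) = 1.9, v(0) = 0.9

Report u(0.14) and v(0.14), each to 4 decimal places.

Euler on (u,v): u_{n+1} = u_n + h·u', v_{n+1} = v_n + h·v'.
0.000000: (1.900000, 0.900000); f=(0.564300, 1.404000) → (1.979002, 1.096560)
(u(0.14), v(0.14)) ≈ (1.9790, 1.0966)

1.9790, 1.0966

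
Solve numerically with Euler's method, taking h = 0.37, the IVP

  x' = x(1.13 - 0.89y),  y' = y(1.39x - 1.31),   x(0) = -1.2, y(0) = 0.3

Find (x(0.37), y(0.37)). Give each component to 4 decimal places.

-1.5832, -0.0306

Euler on (x,y): x_{n+1} = x_n + h·x', y_{n+1} = y_n + h·y'.
0.000000: (-1.200000, 0.300000); f=(-1.035600, -0.893400) → (-1.583172, -0.030558)
(x(0.37), y(0.37)) ≈ (-1.5832, -0.0306)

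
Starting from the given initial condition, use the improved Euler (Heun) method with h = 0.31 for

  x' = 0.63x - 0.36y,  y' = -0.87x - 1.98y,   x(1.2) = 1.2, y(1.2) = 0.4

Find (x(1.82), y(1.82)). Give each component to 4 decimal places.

1.7721, -0.3189

Heun on (x,y): k1 = f(t_n, state_n); k2 = f(t_n + h, state_n + h·k1); state_{n+1} = state_n + (h/2)·(k1 + k2).
1.200000: (1.200000, 0.400000)
  k1 = (0.612000, -1.836000)
  predictor → (1.389720, -0.169160)
  k2 = (0.936421, -0.874120)
  → (1.440005, -0.020069)
1.510000: (1.440005, -0.020069)
  k1 = (0.914428, -1.213069)
  predictor → (1.723478, -0.396120)
  k2 = (1.228394, -0.715108)
  → (1.772143, -0.318936)
(x(1.82), y(1.82)) ≈ (1.7721, -0.3189)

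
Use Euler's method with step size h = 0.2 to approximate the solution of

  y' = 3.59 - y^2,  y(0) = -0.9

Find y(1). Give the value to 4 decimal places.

1.7852

Euler: y_{n+1} = y_n + h·f(x_n, y_n).
x=0.000000, y=-0.900000: f=2.780000 → y ← -0.900000 + 0.2·2.780000 = -0.344000
x=0.200000, y=-0.344000: f=3.471664 → y ← -0.344000 + 0.2·3.471664 = 0.350333
x=0.400000, y=0.350333: f=3.467267 → y ← 0.350333 + 0.2·3.467267 = 1.043786
x=0.600000, y=1.043786: f=2.500510 → y ← 1.043786 + 0.2·2.500510 = 1.543888
x=0.800000, y=1.543888: f=1.206409 → y ← 1.543888 + 0.2·1.206409 = 1.785170
y(1) ≈ 1.7852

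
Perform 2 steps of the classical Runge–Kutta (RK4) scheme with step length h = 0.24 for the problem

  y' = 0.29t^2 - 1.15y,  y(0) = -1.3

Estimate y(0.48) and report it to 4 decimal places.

-0.7392

RK4: k1 = f(t_n, y_n); k2 = f(t_n + h/2, y_n + (h/2)·k1); k3 = f(t_n + h/2, y_n + (h/2)·k2); k4 = f(t_n + h, y_n + h·k3); y_{n+1} = y_n + (h/6)·(k1 + 2k2 + 2k3 + k4).
t=0.000000, y=-1.300000:
  k1 = f(0.000000, -1.300000) = 1.495000
  k2 = f(0.120000, -1.120600) = 1.292866
  k3 = f(0.120000, -1.144856) = 1.320760
  k4 = f(0.240000, -0.983017) = 1.147174
  y ← -1.300000 + (0.24/6)·(k1 + 2k2 + 2k3 + k4) = -0.985223
t=0.240000, y=-0.985223:
  k1 = f(0.240000, -0.985223) = 1.149710
  k2 = f(0.360000, -0.847258) = 1.011930
  k3 = f(0.360000, -0.863791) = 1.030944
  k4 = f(0.480000, -0.737796) = 0.915282
  y ← -0.985223 + (0.24/6)·(k1 + 2k2 + 2k3 + k4) = -0.739193
y(0.48) ≈ -0.7392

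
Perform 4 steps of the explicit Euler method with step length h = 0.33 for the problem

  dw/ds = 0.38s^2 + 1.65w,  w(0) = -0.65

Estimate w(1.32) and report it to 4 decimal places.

-3.4590

Euler: w_{n+1} = w_n + h·f(s_n, w_n).
s=0.000000, w=-0.650000: f=-1.072500 → w ← -0.650000 + 0.33·(-1.072500) = -1.003925
s=0.330000, w=-1.003925: f=-1.615094 → w ← -1.003925 + 0.33·(-1.615094) = -1.536906
s=0.660000, w=-1.536906: f=-2.370367 → w ← -1.536906 + 0.33·(-2.370367) = -2.319127
s=0.990000, w=-2.319127: f=-3.454122 → w ← -2.319127 + 0.33·(-3.454122) = -3.458987
w(1.32) ≈ -3.4590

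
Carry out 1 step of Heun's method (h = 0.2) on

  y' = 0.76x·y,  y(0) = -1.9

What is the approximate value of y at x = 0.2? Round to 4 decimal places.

-1.9289

Heun: k1 = f(x_n, y_n); k2 = f(x_n + h, y_n + h·k1); y_{n+1} = y_n + (h/2)·(k1 + k2).
x=0.000000, y=-1.900000:
  k1 = f(0.000000, -1.900000) = 0.000000
  k2 = f(0.200000, -1.900000) = -0.288800
  y ← -1.900000 + (0.2/2)·(0.000000 + (-0.288800)) = -1.928880
y(0.2) ≈ -1.9289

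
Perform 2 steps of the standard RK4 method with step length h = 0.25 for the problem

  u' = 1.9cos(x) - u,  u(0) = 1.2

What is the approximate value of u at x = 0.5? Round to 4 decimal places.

RK4: k1 = f(x_n, u_n); k2 = f(x_n + h/2, u_n + (h/2)·k1); k3 = f(x_n + h/2, u_n + (h/2)·k2); k4 = f(x_n + h, u_n + h·k3); u_{n+1} = u_n + (h/6)·(k1 + 2k2 + 2k3 + k4).
x=0.000000, u=1.200000:
  k1 = f(0.000000, 1.200000) = 0.700000
  k2 = f(0.125000, 1.287500) = 0.597676
  k3 = f(0.125000, 1.274709) = 0.610466
  k4 = f(0.250000, 1.352617) = 0.488317
  u ← 1.200000 + (0.25/6)·(k1 + 2k2 + 2k3 + k4) = 1.350192
x=0.250000, u=1.350192:
  k1 = f(0.250000, 1.350192) = 0.490742
  k2 = f(0.375000, 1.411534) = 0.356430
  k3 = f(0.375000, 1.394745) = 0.373219
  k4 = f(0.500000, 1.443496) = 0.223910
  u ← 1.350192 + (0.25/6)·(k1 + 2k2 + 2k3 + k4) = 1.440773
u(0.5) ≈ 1.4408

1.4408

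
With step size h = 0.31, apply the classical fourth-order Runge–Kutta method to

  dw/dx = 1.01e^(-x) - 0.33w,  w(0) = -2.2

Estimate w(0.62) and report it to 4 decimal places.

RK4: k1 = f(x_n, w_n); k2 = f(x_n + h/2, w_n + (h/2)·k1); k3 = f(x_n + h/2, w_n + (h/2)·k2); k4 = f(x_n + h, w_n + h·k3); w_{n+1} = w_n + (h/6)·(k1 + 2k2 + 2k3 + k4).
x=0.000000, w=-2.200000:
  k1 = f(0.000000, -2.200000) = 1.736000
  k2 = f(0.155000, -1.930920) = 1.502183
  k3 = f(0.155000, -1.967162) = 1.514143
  k4 = f(0.310000, -1.730616) = 1.311885
  w ← -2.200000 + (0.31/6)·(k1 + 2k2 + 2k3 + k4) = -1.730839
x=0.310000, w=-1.730839:
  k1 = f(0.310000, -1.730839) = 1.311958
  k2 = f(0.465000, -1.527485) = 1.138487
  k3 = f(0.465000, -1.554374) = 1.147360
  k4 = f(0.620000, -1.375157) = 0.997126
  w ← -1.730839 + (0.31/6)·(k1 + 2k2 + 2k3 + k4) = -1.375332
w(0.62) ≈ -1.3753

-1.3753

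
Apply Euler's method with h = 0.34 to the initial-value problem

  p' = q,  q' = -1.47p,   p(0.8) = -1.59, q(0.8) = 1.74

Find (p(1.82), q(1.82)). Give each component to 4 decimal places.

0.8948, 3.1020

Euler on (p,q): p_{n+1} = p_n + h·p', q_{n+1} = q_n + h·q'.
0.800000: (-1.590000, 1.740000); f=(1.740000, 2.337300) → (-0.998400, 2.534682)
1.140000: (-0.998400, 2.534682); f=(2.534682, 1.467648) → (-0.136608, 3.033682)
1.480000: (-0.136608, 3.033682); f=(3.033682, 0.200814) → (0.894844, 3.101959)
(p(1.82), q(1.82)) ≈ (0.8948, 3.1020)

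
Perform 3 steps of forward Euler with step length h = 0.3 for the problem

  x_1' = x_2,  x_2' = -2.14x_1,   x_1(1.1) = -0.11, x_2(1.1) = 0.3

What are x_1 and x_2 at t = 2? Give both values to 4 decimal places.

Euler on (x_1,x_2): x_1_{n+1} = x_1_n + h·x_1', x_2_{n+1} = x_2_n + h·x_2'.
1.100000: (-0.110000, 0.300000); f=(0.300000, 0.235400) → (-0.020000, 0.370620)
1.400000: (-0.020000, 0.370620); f=(0.370620, 0.042800) → (0.091186, 0.383460)
1.700000: (0.091186, 0.383460); f=(0.383460, -0.195138) → (0.206224, 0.324919)
(x_1(2), x_2(2)) ≈ (0.2062, 0.3249)

0.2062, 0.3249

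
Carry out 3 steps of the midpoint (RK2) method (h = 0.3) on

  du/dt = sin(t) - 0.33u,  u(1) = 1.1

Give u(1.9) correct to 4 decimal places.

1.5694

Midpoint: k1 = f(t_n, u_n); k2 = f(t_n + h/2, u_n + (h/2)·k1); u_{n+1} = u_n + h·k2.
t=1.000000, u=1.100000:
  k1 = f(1.000000, 1.100000) = 0.478471
  k2 = f(1.150000, 1.171771) = 0.526080
  u ← 1.100000 + 0.3·0.526080 = 1.257824
t=1.300000, u=1.257824:
  k1 = f(1.300000, 1.257824) = 0.548476
  k2 = f(1.450000, 1.340095) = 0.550482
  u ← 1.257824 + 0.3·0.550482 = 1.422968
t=1.600000, u=1.422968:
  k1 = f(1.600000, 1.422968) = 0.529994
  k2 = f(1.750000, 1.502467) = 0.488172
  u ← 1.422968 + 0.3·0.488172 = 1.569420
u(1.9) ≈ 1.5694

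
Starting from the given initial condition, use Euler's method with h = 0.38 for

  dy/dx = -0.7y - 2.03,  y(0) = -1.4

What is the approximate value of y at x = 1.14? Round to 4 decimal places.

-2.3068

Euler: y_{n+1} = y_n + h·f(x_n, y_n).
x=0.000000, y=-1.400000: f=-1.050000 → y ← -1.400000 + 0.38·(-1.050000) = -1.799000
x=0.380000, y=-1.799000: f=-0.770700 → y ← -1.799000 + 0.38·(-0.770700) = -2.091866
x=0.760000, y=-2.091866: f=-0.565694 → y ← -2.091866 + 0.38·(-0.565694) = -2.306830
y(1.14) ≈ -2.3068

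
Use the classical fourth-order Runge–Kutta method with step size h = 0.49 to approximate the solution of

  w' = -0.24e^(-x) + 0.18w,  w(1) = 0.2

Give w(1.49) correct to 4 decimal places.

0.1826

RK4: k1 = f(x_n, w_n); k2 = f(x_n + h/2, w_n + (h/2)·k1); k3 = f(x_n + h/2, w_n + (h/2)·k2); k4 = f(x_n + h, w_n + h·k3); w_{n+1} = w_n + (h/6)·(k1 + 2k2 + 2k3 + k4).
x=1.000000, w=0.200000:
  k1 = f(1.000000, 0.200000) = -0.052291
  k2 = f(1.245000, 0.187189) = -0.035412
  k3 = f(1.245000, 0.191324) = -0.034667
  k4 = f(1.490000, 0.183013) = -0.021147
  w ← 0.200000 + (0.49/6)·(k1 + 2k2 + 2k3 + k4) = 0.182556
w(1.49) ≈ 0.1826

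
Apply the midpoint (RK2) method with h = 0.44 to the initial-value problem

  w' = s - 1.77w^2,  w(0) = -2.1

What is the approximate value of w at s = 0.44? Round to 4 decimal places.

Midpoint: k1 = f(s_n, w_n); k2 = f(s_n + h/2, w_n + (h/2)·k1); w_{n+1} = w_n + h·k2.
s=0.000000, w=-2.100000:
  k1 = f(0.000000, -2.100000) = -7.805700
  k2 = f(0.220000, -3.817254) = -25.571428
  w ← -2.100000 + 0.44·(-25.571428) = -13.351428
w(0.44) ≈ -13.3514

-13.3514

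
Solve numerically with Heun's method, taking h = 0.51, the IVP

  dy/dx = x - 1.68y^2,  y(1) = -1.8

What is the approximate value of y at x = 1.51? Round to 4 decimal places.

-9.6305

Heun: k1 = f(x_n, y_n); k2 = f(x_n + h, y_n + h·k1); y_{n+1} = y_n + (h/2)·(k1 + k2).
x=1.000000, y=-1.800000:
  k1 = f(1.000000, -1.800000) = -4.443200
  k2 = f(1.510000, -4.066032) = -26.264795
  y ← -1.800000 + (0.51/2)·(-4.443200 + (-26.264795)) = -9.630539
y(1.51) ≈ -9.6305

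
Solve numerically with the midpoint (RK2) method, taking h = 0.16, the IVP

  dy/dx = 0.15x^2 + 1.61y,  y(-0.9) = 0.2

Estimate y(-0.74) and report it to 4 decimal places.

0.2768

Midpoint: k1 = f(x_n, y_n); k2 = f(x_n + h/2, y_n + (h/2)·k1); y_{n+1} = y_n + h·k2.
x=-0.900000, y=0.200000:
  k1 = f(-0.900000, 0.200000) = 0.443500
  k2 = f(-0.820000, 0.235480) = 0.479983
  y ← 0.200000 + 0.16·0.479983 = 0.276797
y(-0.74) ≈ 0.2768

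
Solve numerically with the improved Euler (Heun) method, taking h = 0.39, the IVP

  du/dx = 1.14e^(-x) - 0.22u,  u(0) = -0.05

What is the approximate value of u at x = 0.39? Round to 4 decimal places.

0.3078

Heun: k1 = f(x_n, u_n); k2 = f(x_n + h, u_n + h·k1); u_{n+1} = u_n + (h/2)·(k1 + k2).
x=0.000000, u=-0.050000:
  k1 = f(0.000000, -0.050000) = 1.151000
  k2 = f(0.390000, 0.398890) = 0.684089
  u ← -0.050000 + (0.39/2)·(1.151000 + 0.684089) = 0.307842
u(0.39) ≈ 0.3078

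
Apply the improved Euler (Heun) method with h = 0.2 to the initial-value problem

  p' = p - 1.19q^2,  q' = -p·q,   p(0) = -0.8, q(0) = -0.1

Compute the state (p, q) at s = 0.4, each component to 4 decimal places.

Heun on (p,q): k1 = f(s_n, state_n); k2 = f(s_n + h, state_n + h·k1); state_{n+1} = state_n + (h/2)·(k1 + k2).
0.000000: (-0.800000, -0.100000)
  k1 = (-0.811900, -0.080000)
  predictor → (-0.962380, -0.116000)
  k2 = (-0.978393, -0.111636)
  → (-0.979029, -0.119164)
0.200000: (-0.979029, -0.119164)
  k1 = (-0.995927, -0.116665)
  predictor → (-1.178215, -0.142497)
  k2 = (-1.202378, -0.167892)
  → (-1.198860, -0.147619)
(p(0.4), q(0.4)) ≈ (-1.1989, -0.1476)

-1.1989, -0.1476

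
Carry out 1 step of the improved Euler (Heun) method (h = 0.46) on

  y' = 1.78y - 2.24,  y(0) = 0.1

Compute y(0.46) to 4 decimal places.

Heun: k1 = f(x_n, y_n); k2 = f(x_n + h, y_n + h·k1); y_{n+1} = y_n + (h/2)·(k1 + k2).
x=0.000000, y=0.100000:
  k1 = f(0.000000, 0.100000) = -2.062000
  k2 = f(0.460000, -0.848520) = -3.750366
  y ← 0.100000 + (0.46/2)·(-2.062000 + (-3.750366)) = -1.236844
y(0.46) ≈ -1.2368

-1.2368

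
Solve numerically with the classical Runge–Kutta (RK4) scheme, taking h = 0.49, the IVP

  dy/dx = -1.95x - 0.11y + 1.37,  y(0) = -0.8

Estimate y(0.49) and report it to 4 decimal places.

-0.3344

RK4: k1 = f(x_n, y_n); k2 = f(x_n + h/2, y_n + (h/2)·k1); k3 = f(x_n + h/2, y_n + (h/2)·k2); k4 = f(x_n + h, y_n + h·k3); y_{n+1} = y_n + (h/6)·(k1 + 2k2 + 2k3 + k4).
x=0.000000, y=-0.800000:
  k1 = f(0.000000, -0.800000) = 1.458000
  k2 = f(0.245000, -0.442790) = 0.940957
  k3 = f(0.245000, -0.569466) = 0.954891
  k4 = f(0.490000, -0.332103) = 0.451031
  y ← -0.800000 + (0.49/6)·(k1 + 2k2 + 2k3 + k4) = -0.334441
y(0.49) ≈ -0.3344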